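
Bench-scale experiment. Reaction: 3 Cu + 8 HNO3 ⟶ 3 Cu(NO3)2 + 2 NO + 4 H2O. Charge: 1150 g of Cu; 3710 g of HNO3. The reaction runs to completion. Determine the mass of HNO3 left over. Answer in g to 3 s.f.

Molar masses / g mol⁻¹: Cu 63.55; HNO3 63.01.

669 g

n(Cu) = 1150 / 63.55 = 18.10 mol
n(HNO3) = 3710 / 63.01 = 58.88 mol
n/ν for Cu = 18.10/3 = 6.033
n/ν for HNO3 = 58.88/8 = 7.360
Smallest n/ν is Cu → limiting reagent.
HNO3 consumed = (8/3) × 18.10 = 48.27 mol
HNO3 remaining = 58.88 − 48.27 = 10.61 mol
mass = 10.61 × 63.01 = 668.5 g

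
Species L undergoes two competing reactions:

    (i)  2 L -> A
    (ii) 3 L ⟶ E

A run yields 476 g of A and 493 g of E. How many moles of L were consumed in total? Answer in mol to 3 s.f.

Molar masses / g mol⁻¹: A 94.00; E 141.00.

20.6 mol

n(A) = 476 / 94.00 = 5.064 mol
n(E) = 493 / 141.00 = 3.496 mol
n(L) via (i) = (2/1)×5.064 = 10.13 mol
n(L) via (ii) = (3/1)×3.496 = 10.49 mol
total n(L) = 10.13 + 10.49 = 20.62 mol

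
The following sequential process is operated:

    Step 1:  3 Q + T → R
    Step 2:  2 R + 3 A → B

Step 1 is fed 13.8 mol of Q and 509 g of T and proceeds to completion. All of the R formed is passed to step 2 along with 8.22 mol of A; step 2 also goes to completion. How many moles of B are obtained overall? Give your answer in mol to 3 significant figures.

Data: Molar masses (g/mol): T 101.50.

Step 1:
n(Q) = 13.80 mol
n(T) = 509.0 / 101.50 = 5.015 mol
n/ν for Q = 13.80/3 = 4.600
n/ν for T = 5.015/1 = 5.015
Smallest n/ν is Q → limiting reagent.
n(R) produced = (1/3) × 13.80 = 4.600 mol
Step 2:
n(R) available = 4.600 mol
n(A) = 8.220 mol
n/ν for R = 4.600/2 = 2.300
n/ν for A = 8.220/3 = 2.740
Smallest n/ν is R → limiting reagent.
n(B) = (1/2) × 4.600 = 2.300 mol

2.30 mol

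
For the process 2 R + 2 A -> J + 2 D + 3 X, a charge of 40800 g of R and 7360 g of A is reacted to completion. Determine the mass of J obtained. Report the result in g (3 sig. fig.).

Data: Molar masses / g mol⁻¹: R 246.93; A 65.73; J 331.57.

18600 g

n(R) = 40800 / 246.93 = 165.2 mol
n(A) = 7360 / 65.73 = 112.0 mol
n/ν for R = 165.2/2 = 82.60
n/ν for A = 112.0/2 = 56.00
Smallest n/ν is A → limiting reagent.
n(J) = (1/2) × 112.0 = 56.00 mol
mass = 56.00 × 331.57 = 18570 g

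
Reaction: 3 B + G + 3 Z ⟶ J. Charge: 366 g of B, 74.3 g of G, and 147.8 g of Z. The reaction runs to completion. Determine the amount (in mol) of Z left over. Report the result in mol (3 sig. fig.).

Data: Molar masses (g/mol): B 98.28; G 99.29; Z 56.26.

n(B) = 366.0 / 98.28 = 3.724 mol
n(G) = 74.30 / 99.29 = 0.7483 mol
n(Z) = 147.8 / 56.26 = 2.627 mol
n/ν for B = 3.724/3 = 1.241
n/ν for G = 0.7483/1 = 0.7483
n/ν for Z = 2.627/3 = 0.8757
Smallest n/ν is G → limiting reagent.
Z consumed = (3/1) × 0.7483 = 2.245 mol
Z remaining = 2.627 − 2.245 = 0.3820 mol

0.382 mol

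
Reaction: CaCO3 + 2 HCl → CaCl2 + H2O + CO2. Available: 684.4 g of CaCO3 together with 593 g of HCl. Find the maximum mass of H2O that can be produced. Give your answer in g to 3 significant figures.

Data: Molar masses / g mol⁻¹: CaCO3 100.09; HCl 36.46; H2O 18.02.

123 g

n(CaCO3) = 684.4 / 100.09 = 6.838 mol
n(HCl) = 593.0 / 36.46 = 16.26 mol
n/ν for CaCO3 = 6.838/1 = 6.838
n/ν for HCl = 16.26/2 = 8.130
Smallest n/ν is CaCO3 → limiting reagent.
n(H2O) = (1/1) × 6.838 = 6.838 mol
mass = 6.838 × 18.02 = 123.2 g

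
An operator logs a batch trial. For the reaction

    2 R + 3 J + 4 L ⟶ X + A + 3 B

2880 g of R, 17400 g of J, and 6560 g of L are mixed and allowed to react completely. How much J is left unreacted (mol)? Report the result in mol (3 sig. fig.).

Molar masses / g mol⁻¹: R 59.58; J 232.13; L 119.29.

33.7 mol

n(R) = 2880 / 59.58 = 48.34 mol
n(J) = 17400 / 232.13 = 74.96 mol
n(L) = 6560 / 119.29 = 54.99 mol
n/ν → R: 24.17, J: 24.99, L: 13.75; L is limiting.
J consumed = (3/4) × 54.99 = 41.24 mol
J remaining = 74.96 − 41.24 = 33.72 mol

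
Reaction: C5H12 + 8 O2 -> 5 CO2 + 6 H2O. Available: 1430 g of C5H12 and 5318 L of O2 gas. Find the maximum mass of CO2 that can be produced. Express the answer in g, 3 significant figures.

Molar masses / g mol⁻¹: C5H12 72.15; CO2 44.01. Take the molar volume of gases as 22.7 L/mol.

4360 g

n(C5H12) = 1430 / 72.15 = 19.82 mol
n(O2) = 5318 / 22.7 = 234.3 mol
n/ν for C5H12 = 19.82/1 = 19.82
n/ν for O2 = 234.3/8 = 29.29
Smallest n/ν is C5H12 → limiting reagent.
n(CO2) = (5/1) × 19.82 = 99.10 mol
mass = 99.10 × 44.01 = 4361 g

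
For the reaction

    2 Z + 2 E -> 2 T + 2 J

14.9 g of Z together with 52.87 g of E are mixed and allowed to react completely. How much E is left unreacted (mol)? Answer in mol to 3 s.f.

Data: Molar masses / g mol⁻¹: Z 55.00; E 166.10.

0.0474 mol

n(Z) = 14.90 / 55.00 = 0.2709 mol
n(E) = 52.87 / 166.10 = 0.3183 mol
n/ν → Z: 0.1355, E: 0.1592; Z is limiting.
E consumed = (2/2) × 0.2709 = 0.2709 mol
E remaining = 0.3183 − 0.2709 = 0.04740 mol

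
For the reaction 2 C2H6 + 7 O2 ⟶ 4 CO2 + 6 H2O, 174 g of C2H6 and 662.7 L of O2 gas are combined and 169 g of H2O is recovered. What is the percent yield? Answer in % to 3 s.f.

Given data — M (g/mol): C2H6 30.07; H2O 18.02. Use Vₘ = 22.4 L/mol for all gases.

n(C2H6) = 174.0 / 30.07 = 5.786 mol
n(O2) = 662.7 / 22.4 = 29.58 mol
n/ν for C2H6 = 5.786/2 = 2.893
n/ν for O2 = 29.58/7 = 4.226
Smallest n/ν is C2H6 → limiting reagent.
theoretical n(H2O) = (6/2) × 5.786 = 17.36 mol → 312.8 g
% yield = 169 / 312.8 × 100 = 54.03 %

54.0 %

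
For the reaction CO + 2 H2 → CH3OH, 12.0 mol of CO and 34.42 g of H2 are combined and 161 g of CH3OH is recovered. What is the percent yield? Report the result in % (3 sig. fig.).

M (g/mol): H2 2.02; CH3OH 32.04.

n(CO) = 12.00 mol
n(H2) = 34.42 / 2.02 = 17.04 mol
n/ν for CO = 12.00/1 = 12.00
n/ν for H2 = 17.04/2 = 8.520
Smallest n/ν is H2 → limiting reagent.
theoretical n(CH3OH) = (1/2) × 17.04 = 8.520 mol → 273.0 g
% yield = 161 / 273.0 × 100 = 58.97 %

59.0 %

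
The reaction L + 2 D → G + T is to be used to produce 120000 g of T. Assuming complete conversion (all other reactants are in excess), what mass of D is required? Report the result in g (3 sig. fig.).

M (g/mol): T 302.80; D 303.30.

240000 g

n(T) = 120000 / 302.80 = 396.3 mol
n(D) = (2/1) × 396.3 = 792.6 mol
mass = 792.6 × 303.30 = 240400 g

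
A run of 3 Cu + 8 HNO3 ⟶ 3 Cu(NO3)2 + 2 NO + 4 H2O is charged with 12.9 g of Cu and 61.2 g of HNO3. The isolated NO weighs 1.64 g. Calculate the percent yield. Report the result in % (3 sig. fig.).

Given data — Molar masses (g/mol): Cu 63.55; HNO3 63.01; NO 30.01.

40.4 %

n(Cu) = 12.90 / 63.55 = 0.2030 mol
n(HNO3) = 61.20 / 63.01 = 0.9713 mol
n/ν for Cu = 0.2030/3 = 0.06767
n/ν for HNO3 = 0.9713/8 = 0.1214
Smallest n/ν is Cu → limiting reagent.
theoretical n(NO) = (2/3) × 0.2030 = 0.1353 mol → 4.060 g
% yield = 1.64 / 4.060 × 100 = 40.39 %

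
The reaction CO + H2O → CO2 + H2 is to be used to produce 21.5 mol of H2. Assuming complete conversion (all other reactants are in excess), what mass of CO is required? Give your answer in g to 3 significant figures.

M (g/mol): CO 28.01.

n(H2) = 21.50 mol
n(CO) = (1/1) × 21.50 = 21.50 mol
mass = 21.50 × 28.01 = 602.2 g

602 g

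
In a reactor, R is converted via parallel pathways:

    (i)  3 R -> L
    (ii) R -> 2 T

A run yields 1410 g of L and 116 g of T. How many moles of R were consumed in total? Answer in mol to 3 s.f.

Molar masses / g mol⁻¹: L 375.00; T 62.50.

12.2 mol

n(L) = 1410 / 375.00 = 3.760 mol
n(T) = 116 / 62.50 = 1.856 mol
n(R) via (i) = (3/1)×3.760 = 11.28 mol
n(R) via (ii) = (1/2)×1.856 = 0.9280 mol
total n(R) = 11.28 + 0.9280 = 12.21 mol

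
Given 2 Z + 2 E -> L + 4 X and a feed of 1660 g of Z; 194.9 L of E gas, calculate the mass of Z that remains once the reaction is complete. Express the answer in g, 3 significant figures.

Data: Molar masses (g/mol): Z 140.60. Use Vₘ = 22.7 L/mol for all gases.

n(Z) = 1660 / 140.60 = 11.81 mol
n(E) = 194.9 / 22.7 = 8.586 mol
n/ν for Z = 11.81/2 = 5.905
n/ν for E = 8.586/2 = 4.293
Smallest n/ν is E → limiting reagent.
Z consumed = (2/2) × 8.586 = 8.586 mol
Z remaining = 11.81 − 8.586 = 3.224 mol
mass = 3.224 × 140.60 = 453.3 g

453 g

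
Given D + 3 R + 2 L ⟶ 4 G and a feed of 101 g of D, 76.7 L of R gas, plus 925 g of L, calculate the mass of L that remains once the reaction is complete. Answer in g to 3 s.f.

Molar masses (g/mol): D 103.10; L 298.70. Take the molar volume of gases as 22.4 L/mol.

340 g

n(D) = 101.0 / 103.10 = 0.9796 mol
n(R) = 76.70 / 22.4 = 3.424 mol
n(L) = 925.0 / 298.70 = 3.097 mol
n/ν for D = 0.9796/1 = 0.9796
n/ν for R = 3.424/3 = 1.141
n/ν for L = 3.097/2 = 1.549
Smallest n/ν is D → limiting reagent.
L consumed = (2/1) × 0.9796 = 1.959 mol
L remaining = 3.097 − 1.959 = 1.138 mol
mass = 1.138 × 298.70 = 339.9 g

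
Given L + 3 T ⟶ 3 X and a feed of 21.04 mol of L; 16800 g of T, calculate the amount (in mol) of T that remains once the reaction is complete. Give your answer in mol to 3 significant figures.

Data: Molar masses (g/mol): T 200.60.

n(L) = 21.04 mol
n(T) = 16800 / 200.60 = 83.75 mol
n/ν for L = 21.04/1 = 21.04
n/ν for T = 83.75/3 = 27.92
Smallest n/ν is L → limiting reagent.
T consumed = (3/1) × 21.04 = 63.12 mol
T remaining = 83.75 − 63.12 = 20.63 mol

20.6 mol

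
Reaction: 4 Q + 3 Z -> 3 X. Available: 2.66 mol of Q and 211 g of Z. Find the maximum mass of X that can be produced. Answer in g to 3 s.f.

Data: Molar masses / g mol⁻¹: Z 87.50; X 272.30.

543 g

n(Q) = 2.660 mol
n(Z) = 211.0 / 87.50 = 2.411 mol
n/ν for Q = 2.660/4 = 0.6650
n/ν for Z = 2.411/3 = 0.8037
Smallest n/ν is Q → limiting reagent.
n(X) = (3/4) × 2.660 = 1.995 mol
mass = 1.995 × 272.30 = 543.2 g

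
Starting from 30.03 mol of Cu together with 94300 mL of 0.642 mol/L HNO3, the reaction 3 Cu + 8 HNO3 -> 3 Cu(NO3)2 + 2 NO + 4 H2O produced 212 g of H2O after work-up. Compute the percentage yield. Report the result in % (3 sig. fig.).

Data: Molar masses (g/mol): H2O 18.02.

n(Cu) = 30.03 mol
n(HNO3) = 0.642 × 94300/1000 = 60.54 mol
n/ν → Cu: 10.01, HNO3: 7.568; HNO3 is limiting.
theoretical n(H2O) = (4/8) × 60.54 = 30.27 mol → 545.5 g
% yield = 212 / 545.5 × 100 = 38.86 %

38.9 %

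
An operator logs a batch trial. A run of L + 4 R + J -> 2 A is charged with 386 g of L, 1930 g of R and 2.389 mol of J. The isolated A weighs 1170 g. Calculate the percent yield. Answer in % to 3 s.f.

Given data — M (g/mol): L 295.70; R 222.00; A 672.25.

66.7 %

n(L) = 386.0 / 295.70 = 1.305 mol
n(R) = 1930 / 222.00 = 8.694 mol
n(J) = 2.389 mol
n/ν for L = 1.305/1 = 1.305
n/ν for R = 8.694/4 = 2.174
n/ν for J = 2.389/1 = 2.389
Smallest n/ν is L → limiting reagent.
theoretical n(A) = (2/1) × 1.305 = 2.610 mol → 1755 g
% yield = 1170 / 1755 × 100 = 66.67 %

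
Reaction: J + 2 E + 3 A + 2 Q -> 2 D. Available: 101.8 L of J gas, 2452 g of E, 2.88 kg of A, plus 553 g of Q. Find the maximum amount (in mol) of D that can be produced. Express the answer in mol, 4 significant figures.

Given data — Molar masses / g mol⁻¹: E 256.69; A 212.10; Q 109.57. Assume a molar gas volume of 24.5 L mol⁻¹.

n(J) = 101.8 / 24.5 = 4.155 mol
n(E) = 2452 / 256.69 = 9.552 mol
n(A) = 2.880×1000 / 212.10 = 13.58 mol
n(Q) = 553.0 / 109.57 = 5.047 mol
n/ν for J = 4.155/1 = 4.155
n/ν for E = 9.552/2 = 4.776
n/ν for A = 13.58/3 = 4.527
n/ν for Q = 5.047/2 = 2.524
Smallest n/ν is Q → limiting reagent.
n(D) = (2/2) × 5.047 = 5.047 mol

5.047 mol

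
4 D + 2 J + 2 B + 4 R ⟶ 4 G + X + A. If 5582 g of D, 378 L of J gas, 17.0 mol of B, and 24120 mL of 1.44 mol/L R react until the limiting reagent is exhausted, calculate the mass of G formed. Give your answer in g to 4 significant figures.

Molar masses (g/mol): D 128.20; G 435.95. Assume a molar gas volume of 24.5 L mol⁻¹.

n(D) = 5582 / 128.20 = 43.54 mol
n(J) = 378.0 / 24.5 = 15.43 mol
n(B) = 17.00 mol
n(R) = 1.44 × 24120/1000 = 34.73 mol
n/ν for D = 43.54/4 = 10.89
n/ν for J = 15.43/2 = 7.715
n/ν for B = 17.00/2 = 8.500
n/ν for R = 34.73/4 = 8.683
Smallest n/ν is J → limiting reagent.
n(G) = (4/2) × 15.43 = 30.86 mol
mass = 30.86 × 435.95 = 13450 g

13450 g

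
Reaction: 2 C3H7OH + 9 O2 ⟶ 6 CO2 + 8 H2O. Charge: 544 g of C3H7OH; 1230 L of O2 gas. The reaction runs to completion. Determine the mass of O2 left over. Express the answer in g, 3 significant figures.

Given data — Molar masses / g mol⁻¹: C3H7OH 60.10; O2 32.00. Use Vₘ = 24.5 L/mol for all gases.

n(C3H7OH) = 544.0 / 60.10 = 9.052 mol
n(O2) = 1230 / 24.5 = 50.20 mol
n/ν for C3H7OH = 9.052/2 = 4.526
n/ν for O2 = 50.20/9 = 5.578
Smallest n/ν is C3H7OH → limiting reagent.
O2 consumed = (9/2) × 9.052 = 40.73 mol
O2 remaining = 50.20 − 40.73 = 9.470 mol
mass = 9.470 × 32.00 = 303.0 g

303 g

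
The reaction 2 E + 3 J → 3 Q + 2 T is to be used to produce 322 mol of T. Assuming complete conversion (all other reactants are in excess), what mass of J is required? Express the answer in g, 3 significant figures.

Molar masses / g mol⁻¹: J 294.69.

142000 g

n(T) = 322.0 mol
n(J) = (3/2) × 322.0 = 483.0 mol
mass = 483.0 × 294.69 = 142300 g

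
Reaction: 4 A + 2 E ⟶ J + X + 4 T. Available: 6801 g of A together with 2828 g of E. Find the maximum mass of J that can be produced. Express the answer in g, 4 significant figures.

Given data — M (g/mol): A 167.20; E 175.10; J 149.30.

1206 g

n(A) = 6801 / 167.20 = 40.68 mol
n(E) = 2828 / 175.10 = 16.15 mol
n/ν for A = 40.68/4 = 10.17
n/ν for E = 16.15/2 = 8.075
Smallest n/ν is E → limiting reagent.
n(J) = (1/2) × 16.15 = 8.075 mol
mass = 8.075 × 149.30 = 1206 g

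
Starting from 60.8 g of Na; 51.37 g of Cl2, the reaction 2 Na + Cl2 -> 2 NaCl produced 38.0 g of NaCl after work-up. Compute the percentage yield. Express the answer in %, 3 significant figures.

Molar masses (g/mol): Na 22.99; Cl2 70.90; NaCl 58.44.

44.9 %

n(Na) = 60.80 / 22.99 = 2.645 mol
n(Cl2) = 51.37 / 70.90 = 0.7245 mol
n/ν for Na = 2.645/2 = 1.323
n/ν for Cl2 = 0.7245/1 = 0.7245
Smallest n/ν is Cl2 → limiting reagent.
theoretical n(NaCl) = (2/1) × 0.7245 = 1.449 mol → 84.68 g
% yield = 38.0 / 84.68 × 100 = 44.87 %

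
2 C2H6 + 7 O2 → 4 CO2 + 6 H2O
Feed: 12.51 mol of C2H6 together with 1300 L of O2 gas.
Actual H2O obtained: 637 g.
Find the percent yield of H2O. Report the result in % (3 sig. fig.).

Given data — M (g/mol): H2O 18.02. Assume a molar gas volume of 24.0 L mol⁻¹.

n(C2H6) = 12.51 mol
n(O2) = 1300 / 24.0 = 54.17 mol
n/ν → C2H6: 6.255, O2: 7.739; C2H6 is limiting.
theoretical n(H2O) = (6/2) × 12.51 = 37.53 mol → 676.3 g
% yield = 637 / 676.3 × 100 = 94.19 %

94.2 %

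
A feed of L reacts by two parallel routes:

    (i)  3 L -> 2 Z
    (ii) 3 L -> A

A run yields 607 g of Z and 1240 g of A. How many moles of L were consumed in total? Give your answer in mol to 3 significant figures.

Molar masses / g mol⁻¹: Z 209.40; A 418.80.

13.2 mol

n(Z) = 607 / 209.40 = 2.899 mol
n(A) = 1240 / 418.80 = 2.961 mol
n(L) via (i) = (3/2)×2.899 = 4.349 mol
n(L) via (ii) = (3/1)×2.961 = 8.883 mol
total n(L) = 4.349 + 8.883 = 13.23 mol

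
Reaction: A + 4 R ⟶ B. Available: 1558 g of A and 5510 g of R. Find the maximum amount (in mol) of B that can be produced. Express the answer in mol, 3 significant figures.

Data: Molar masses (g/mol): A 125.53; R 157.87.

8.73 mol

n(A) = 1558 / 125.53 = 12.41 mol
n(R) = 5510 / 157.87 = 34.90 mol
n/ν → A: 12.41, R: 8.725; R is limiting.
n(B) = (1/4) × 34.90 = 8.725 mol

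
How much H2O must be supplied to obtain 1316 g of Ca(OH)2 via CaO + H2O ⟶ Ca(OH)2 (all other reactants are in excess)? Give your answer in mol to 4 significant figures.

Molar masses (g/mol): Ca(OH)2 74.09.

n(Ca(OH)2) = 1316 / 74.09 = 17.76 mol
n(H2O) = (1/1) × 17.76 = 17.76 mol

17.76 mol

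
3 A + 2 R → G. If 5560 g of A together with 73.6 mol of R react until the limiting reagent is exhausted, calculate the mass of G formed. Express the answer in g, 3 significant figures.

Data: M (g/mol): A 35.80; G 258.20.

n(A) = 5560 / 35.80 = 155.3 mol
n(R) = 73.60 mol
n/ν → A: 51.77, R: 36.80; R is limiting.
n(G) = (1/2) × 73.60 = 36.80 mol
mass = 36.80 × 258.20 = 9502 g

9500 g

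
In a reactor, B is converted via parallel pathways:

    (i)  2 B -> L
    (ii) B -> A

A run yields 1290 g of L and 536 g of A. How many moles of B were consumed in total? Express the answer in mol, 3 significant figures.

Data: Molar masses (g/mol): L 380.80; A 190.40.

n(L) = 1290 / 380.80 = 3.388 mol
n(A) = 536 / 190.40 = 2.815 mol
n(B) via (i) = (2/1)×3.388 = 6.776 mol
n(B) via (ii) = (1/1)×2.815 = 2.815 mol
total n(B) = 6.776 + 2.815 = 9.591 mol

9.59 mol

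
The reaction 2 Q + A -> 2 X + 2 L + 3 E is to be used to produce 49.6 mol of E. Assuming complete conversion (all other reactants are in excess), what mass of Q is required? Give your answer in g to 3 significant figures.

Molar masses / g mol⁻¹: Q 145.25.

n(E) = 49.60 mol
n(Q) = (2/3) × 49.60 = 33.07 mol
mass = 33.07 × 145.25 = 4803 g

4800 g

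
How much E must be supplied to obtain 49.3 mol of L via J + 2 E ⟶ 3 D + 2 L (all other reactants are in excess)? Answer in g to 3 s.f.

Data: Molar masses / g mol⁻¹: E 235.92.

11600 g

n(L) = 49.30 mol
n(E) = (2/2) × 49.30 = 49.30 mol
mass = 49.30 × 235.92 = 11630 g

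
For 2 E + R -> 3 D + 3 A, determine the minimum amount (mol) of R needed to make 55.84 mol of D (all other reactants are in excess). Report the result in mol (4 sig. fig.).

n(D) = 55.84 mol
n(R) = (1/3) × 55.84 = 18.61 mol

18.61 mol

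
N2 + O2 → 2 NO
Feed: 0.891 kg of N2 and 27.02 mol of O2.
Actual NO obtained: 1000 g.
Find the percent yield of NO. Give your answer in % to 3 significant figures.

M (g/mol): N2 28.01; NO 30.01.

n(N2) = 0.8910×1000 / 28.01 = 31.81 mol
n(O2) = 27.02 mol
n/ν for N2 = 31.81/1 = 31.81
n/ν for O2 = 27.02/1 = 27.02
Smallest n/ν is O2 → limiting reagent.
theoretical n(NO) = (2/1) × 27.02 = 54.04 mol → 1622 g
% yield = 1000 / 1622 × 100 = 61.65 %

61.7 %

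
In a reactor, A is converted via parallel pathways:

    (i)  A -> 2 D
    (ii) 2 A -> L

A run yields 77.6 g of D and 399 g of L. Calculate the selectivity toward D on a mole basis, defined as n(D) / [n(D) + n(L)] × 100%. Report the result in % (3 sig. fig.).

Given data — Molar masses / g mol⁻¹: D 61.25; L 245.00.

n(D) = 77.6 / 61.25 = 1.267 mol
n(L) = 399 / 245.00 = 1.629 mol
selectivity = 1.267/(1.267+1.629) × 100 = 43.75 %

43.8 %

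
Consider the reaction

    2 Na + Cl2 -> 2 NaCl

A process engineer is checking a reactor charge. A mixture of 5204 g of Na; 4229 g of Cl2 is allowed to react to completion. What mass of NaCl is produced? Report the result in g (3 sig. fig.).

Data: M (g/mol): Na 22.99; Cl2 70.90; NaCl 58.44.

6970 g

n(Na) = 5204 / 22.99 = 226.4 mol
n(Cl2) = 4229 / 70.90 = 59.65 mol
n/ν for Na = 226.4/2 = 113.2
n/ν for Cl2 = 59.65/1 = 59.65
Smallest n/ν is Cl2 → limiting reagent.
n(NaCl) = (2/1) × 59.65 = 119.3 mol
mass = 119.3 × 58.44 = 6972 g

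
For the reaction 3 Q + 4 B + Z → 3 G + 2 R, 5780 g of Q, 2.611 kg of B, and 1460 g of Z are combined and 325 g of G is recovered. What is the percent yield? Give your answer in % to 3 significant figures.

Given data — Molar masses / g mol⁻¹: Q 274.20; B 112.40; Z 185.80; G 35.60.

n(Q) = 5780 / 274.20 = 21.08 mol
n(B) = 2.611×1000 / 112.40 = 23.23 mol
n(Z) = 1460 / 185.80 = 7.858 mol
n/ν for Q = 21.08/3 = 7.027
n/ν for B = 23.23/4 = 5.808
n/ν for Z = 7.858/1 = 7.858
Smallest n/ν is B → limiting reagent.
theoretical n(G) = (3/4) × 23.23 = 17.42 mol → 620.2 g
% yield = 325 / 620.2 × 100 = 52.40 %

52.4 %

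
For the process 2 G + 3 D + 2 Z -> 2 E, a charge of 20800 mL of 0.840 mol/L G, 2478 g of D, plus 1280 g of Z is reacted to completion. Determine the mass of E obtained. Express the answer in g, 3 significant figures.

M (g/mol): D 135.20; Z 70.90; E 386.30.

n(G) = 0.840 × 20800/1000 = 17.47 mol
n(D) = 2478 / 135.20 = 18.33 mol
n(Z) = 1280 / 70.90 = 18.05 mol
n/ν for G = 17.47/2 = 8.735
n/ν for D = 18.33/3 = 6.110
n/ν for Z = 18.05/2 = 9.025
Smallest n/ν is D → limiting reagent.
n(E) = (2/3) × 18.33 = 12.22 mol
mass = 12.22 × 386.30 = 4721 g

4720 g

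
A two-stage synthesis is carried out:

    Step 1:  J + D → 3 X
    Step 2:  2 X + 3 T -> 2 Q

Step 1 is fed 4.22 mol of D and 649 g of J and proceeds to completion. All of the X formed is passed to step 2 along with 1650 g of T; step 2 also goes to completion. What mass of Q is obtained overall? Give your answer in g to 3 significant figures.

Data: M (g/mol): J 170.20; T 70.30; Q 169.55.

Step 1:
n(D) = 4.220 mol
n(J) = 649.0 / 170.20 = 3.813 mol
n/ν → D: 4.220, J: 3.813; J is limiting.
n(X) produced = (3/1) × 3.813 = 11.44 mol
Step 2:
n(X) available = 11.44 mol
n(T) = 1650 / 70.30 = 23.47 mol
n/ν → X: 5.720, T: 7.823; X is limiting.
n(Q) = (2/2) × 11.44 = 11.44 mol
mass = 11.44 × 169.55 = 1940 g

1940 g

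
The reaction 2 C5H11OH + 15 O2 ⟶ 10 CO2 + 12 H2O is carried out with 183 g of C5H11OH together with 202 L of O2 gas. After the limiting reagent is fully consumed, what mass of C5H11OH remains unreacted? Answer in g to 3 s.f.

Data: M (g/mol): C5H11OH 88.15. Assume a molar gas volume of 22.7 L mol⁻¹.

n(C5H11OH) = 183.0 / 88.15 = 2.076 mol
n(O2) = 202.0 / 22.7 = 8.899 mol
n/ν → C5H11OH: 1.038, O2: 0.5933; O2 is limiting.
C5H11OH consumed = (2/15) × 8.899 = 1.187 mol
C5H11OH remaining = 2.076 − 1.187 = 0.8890 mol
mass = 0.8890 × 88.15 = 78.37 g

78.4 g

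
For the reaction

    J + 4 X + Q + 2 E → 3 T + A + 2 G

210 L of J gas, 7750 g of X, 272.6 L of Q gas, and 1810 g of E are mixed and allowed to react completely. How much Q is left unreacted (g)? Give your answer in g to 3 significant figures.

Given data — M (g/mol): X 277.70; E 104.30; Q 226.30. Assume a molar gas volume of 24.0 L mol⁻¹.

992 g

n(J) = 210.0 / 24.0 = 8.750 mol
n(X) = 7750 / 277.70 = 27.91 mol
n(Q) = 272.6 / 24.0 = 11.36 mol
n(E) = 1810 / 104.30 = 17.35 mol
n/ν → J: 8.750, X: 6.978, Q: 11.36, E: 8.675; X is limiting.
Q consumed = (1/4) × 27.91 = 6.978 mol
Q remaining = 11.36 − 6.978 = 4.382 mol
mass = 4.382 × 226.30 = 991.6 g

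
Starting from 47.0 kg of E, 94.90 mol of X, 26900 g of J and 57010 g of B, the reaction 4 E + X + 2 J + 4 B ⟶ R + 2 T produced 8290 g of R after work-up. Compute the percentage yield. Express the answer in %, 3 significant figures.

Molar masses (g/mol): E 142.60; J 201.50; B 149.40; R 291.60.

n(E) = 47.00×1000 / 142.60 = 329.6 mol
n(X) = 94.90 mol
n(J) = 26900 / 201.50 = 133.5 mol
n(B) = 57010 / 149.40 = 381.6 mol
n/ν for E = 329.6/4 = 82.40
n/ν for X = 94.90/1 = 94.90
n/ν for J = 133.5/2 = 66.75
n/ν for B = 381.6/4 = 95.40
Smallest n/ν is J → limiting reagent.
theoretical n(R) = (1/2) × 133.5 = 66.75 mol → 19460 g
% yield = 8290 / 19460 × 100 = 42.60 %

42.6 %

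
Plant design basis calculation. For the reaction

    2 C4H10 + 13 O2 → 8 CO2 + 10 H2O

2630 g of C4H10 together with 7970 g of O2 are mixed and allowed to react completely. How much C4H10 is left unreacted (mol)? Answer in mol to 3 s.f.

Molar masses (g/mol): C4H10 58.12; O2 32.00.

6.93 mol

n(C4H10) = 2630 / 58.12 = 45.25 mol
n(O2) = 7970 / 32.00 = 249.1 mol
n/ν for C4H10 = 45.25/2 = 22.63
n/ν for O2 = 249.1/13 = 19.16
Smallest n/ν is O2 → limiting reagent.
C4H10 consumed = (2/13) × 249.1 = 38.32 mol
C4H10 remaining = 45.25 − 38.32 = 6.930 mol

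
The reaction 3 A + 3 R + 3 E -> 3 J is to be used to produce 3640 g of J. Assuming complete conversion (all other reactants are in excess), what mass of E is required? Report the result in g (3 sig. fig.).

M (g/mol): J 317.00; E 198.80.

n(J) = 3640 / 317.00 = 11.48 mol
n(E) = (3/3) × 11.48 = 11.48 mol
mass = 11.48 × 198.80 = 2282 g

2280 g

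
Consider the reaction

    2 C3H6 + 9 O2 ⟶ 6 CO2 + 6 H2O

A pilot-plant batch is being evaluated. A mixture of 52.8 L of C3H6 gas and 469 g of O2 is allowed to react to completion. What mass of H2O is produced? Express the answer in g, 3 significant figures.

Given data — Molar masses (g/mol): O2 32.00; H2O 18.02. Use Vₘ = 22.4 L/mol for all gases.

127 g

n(C3H6) = 52.80 / 22.4 = 2.357 mol
n(O2) = 469.0 / 32.00 = 14.66 mol
n/ν for C3H6 = 2.357/2 = 1.179
n/ν for O2 = 14.66/9 = 1.629
Smallest n/ν is C3H6 → limiting reagent.
n(H2O) = (6/2) × 2.357 = 7.071 mol
mass = 7.071 × 18.02 = 127.4 g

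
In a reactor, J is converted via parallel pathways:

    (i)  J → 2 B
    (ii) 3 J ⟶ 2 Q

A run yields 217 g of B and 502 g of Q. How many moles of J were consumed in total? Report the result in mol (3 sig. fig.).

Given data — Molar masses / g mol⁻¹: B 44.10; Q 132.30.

n(B) = 217 / 44.10 = 4.921 mol
n(Q) = 502 / 132.30 = 3.794 mol
n(J) via (i) = (1/2)×4.921 = 2.461 mol
n(J) via (ii) = (3/2)×3.794 = 5.691 mol
total n(J) = 2.461 + 5.691 = 8.152 mol

8.15 mol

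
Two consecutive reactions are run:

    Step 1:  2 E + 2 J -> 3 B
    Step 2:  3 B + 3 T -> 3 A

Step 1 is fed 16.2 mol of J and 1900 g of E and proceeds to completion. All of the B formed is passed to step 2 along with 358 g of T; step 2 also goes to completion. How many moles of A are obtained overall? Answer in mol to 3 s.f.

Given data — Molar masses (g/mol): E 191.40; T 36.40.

9.84 mol

Step 1:
n(J) = 16.20 mol
n(E) = 1900 / 191.40 = 9.927 mol
n/ν for J = 16.20/2 = 8.100
n/ν for E = 9.927/2 = 4.964
Smallest n/ν is E → limiting reagent.
n(B) produced = (3/2) × 9.927 = 14.89 mol
Step 2:
n(B) available = 14.89 mol
n(T) = 358.0 / 36.40 = 9.835 mol
n/ν for B = 14.89/3 = 4.963
n/ν for T = 9.835/3 = 3.278
Smallest n/ν is T → limiting reagent.
n(A) = (3/3) × 9.835 = 9.835 mol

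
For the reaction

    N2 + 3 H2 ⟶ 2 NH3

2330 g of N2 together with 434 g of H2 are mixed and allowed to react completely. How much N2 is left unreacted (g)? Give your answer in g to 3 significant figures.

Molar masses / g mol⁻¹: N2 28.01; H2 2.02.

324 g

n(N2) = 2330 / 28.01 = 83.18 mol
n(H2) = 434.0 / 2.02 = 214.9 mol
n/ν → N2: 83.18, H2: 71.63; H2 is limiting.
N2 consumed = (1/3) × 214.9 = 71.63 mol
N2 remaining = 83.18 − 71.63 = 11.55 mol
mass = 11.55 × 28.01 = 323.5 g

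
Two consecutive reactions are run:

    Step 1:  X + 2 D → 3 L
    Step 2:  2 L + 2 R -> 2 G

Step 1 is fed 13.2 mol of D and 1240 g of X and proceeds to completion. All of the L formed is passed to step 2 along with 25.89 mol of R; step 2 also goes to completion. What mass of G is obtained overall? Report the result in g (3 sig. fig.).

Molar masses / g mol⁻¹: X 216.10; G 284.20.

4890 g

Step 1:
n(D) = 13.20 mol
n(X) = 1240 / 216.10 = 5.738 mol
n/ν for D = 13.20/2 = 6.600
n/ν for X = 5.738/1 = 5.738
Smallest n/ν is X → limiting reagent.
n(L) produced = (3/1) × 5.738 = 17.21 mol
Step 2:
n(L) available = 17.21 mol
n(R) = 25.89 mol
n/ν for L = 17.21/2 = 8.605
n/ν for R = 25.89/2 = 12.95
Smallest n/ν is L → limiting reagent.
n(G) = (2/2) × 17.21 = 17.21 mol
mass = 17.21 × 284.20 = 4891 g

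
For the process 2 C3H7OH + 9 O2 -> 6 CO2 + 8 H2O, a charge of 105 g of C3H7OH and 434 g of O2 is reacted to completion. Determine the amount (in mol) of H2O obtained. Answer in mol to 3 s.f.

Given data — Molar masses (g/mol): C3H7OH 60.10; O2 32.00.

n(C3H7OH) = 105.0 / 60.10 = 1.747 mol
n(O2) = 434.0 / 32.00 = 13.56 mol
n/ν for C3H7OH = 1.747/2 = 0.8735
n/ν for O2 = 13.56/9 = 1.507
Smallest n/ν is C3H7OH → limiting reagent.
n(H2O) = (8/2) × 1.747 = 6.988 mol

6.99 mol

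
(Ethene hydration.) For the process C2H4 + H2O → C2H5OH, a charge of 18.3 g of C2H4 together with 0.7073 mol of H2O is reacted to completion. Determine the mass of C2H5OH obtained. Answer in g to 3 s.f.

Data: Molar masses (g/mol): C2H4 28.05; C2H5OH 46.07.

n(C2H4) = 18.30 / 28.05 = 0.6524 mol
n(H2O) = 0.7073 mol
n/ν for C2H4 = 0.6524/1 = 0.6524
n/ν for H2O = 0.7073/1 = 0.7073
Smallest n/ν is C2H4 → limiting reagent.
n(C2H5OH) = (1/1) × 0.6524 = 0.6524 mol
mass = 0.6524 × 46.07 = 30.06 g

30.1 g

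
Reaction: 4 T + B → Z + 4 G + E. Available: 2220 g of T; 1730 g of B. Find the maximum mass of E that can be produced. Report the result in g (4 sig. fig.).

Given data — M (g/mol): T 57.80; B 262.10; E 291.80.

n(T) = 2220 / 57.80 = 38.41 mol
n(B) = 1730 / 262.10 = 6.601 mol
n/ν for T = 38.41/4 = 9.603
n/ν for B = 6.601/1 = 6.601
Smallest n/ν is B → limiting reagent.
n(E) = (1/1) × 6.601 = 6.601 mol
mass = 6.601 × 291.80 = 1926 g

1926 g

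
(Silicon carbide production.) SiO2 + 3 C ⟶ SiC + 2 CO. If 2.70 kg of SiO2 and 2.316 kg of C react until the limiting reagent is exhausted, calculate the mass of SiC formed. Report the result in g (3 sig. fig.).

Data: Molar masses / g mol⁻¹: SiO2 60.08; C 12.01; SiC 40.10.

n(SiO2) = 2.700×1000 / 60.08 = 44.94 mol
n(C) = 2.316×1000 / 12.01 = 192.8 mol
n/ν for SiO2 = 44.94/1 = 44.94
n/ν for C = 192.8/3 = 64.27
Smallest n/ν is SiO2 → limiting reagent.
n(SiC) = (1/1) × 44.94 = 44.94 mol
mass = 44.94 × 40.10 = 1802 g

1800 g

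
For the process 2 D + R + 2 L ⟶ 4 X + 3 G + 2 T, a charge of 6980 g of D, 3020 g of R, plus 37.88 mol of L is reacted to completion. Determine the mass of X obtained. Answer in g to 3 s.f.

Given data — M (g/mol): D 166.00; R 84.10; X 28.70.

2170 g

n(D) = 6980 / 166.00 = 42.05 mol
n(R) = 3020 / 84.10 = 35.91 mol
n(L) = 37.88 mol
n/ν for D = 42.05/2 = 21.03
n/ν for R = 35.91/1 = 35.91
n/ν for L = 37.88/2 = 18.94
Smallest n/ν is L → limiting reagent.
n(X) = (4/2) × 37.88 = 75.76 mol
mass = 75.76 × 28.70 = 2174 g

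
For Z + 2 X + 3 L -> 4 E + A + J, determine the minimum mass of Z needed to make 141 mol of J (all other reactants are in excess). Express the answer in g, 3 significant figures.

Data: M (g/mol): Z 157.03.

n(J) = 141.0 mol
n(Z) = (1/1) × 141.0 = 141.0 mol
mass = 141.0 × 157.03 = 22140 g

22100 g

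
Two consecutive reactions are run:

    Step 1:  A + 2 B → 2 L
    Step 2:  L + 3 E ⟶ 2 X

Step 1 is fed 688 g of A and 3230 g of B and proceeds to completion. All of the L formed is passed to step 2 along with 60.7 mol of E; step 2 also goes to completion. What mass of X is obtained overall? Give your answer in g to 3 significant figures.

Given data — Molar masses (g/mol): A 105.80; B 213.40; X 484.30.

12600 g

Step 1:
n(A) = 688.0 / 105.80 = 6.503 mol
n(B) = 3230 / 213.40 = 15.14 mol
n/ν for A = 6.503/1 = 6.503
n/ν for B = 15.14/2 = 7.570
Smallest n/ν is A → limiting reagent.
n(L) produced = (2/1) × 6.503 = 13.01 mol
Step 2:
n(L) available = 13.01 mol
n(E) = 60.70 mol
n/ν for L = 13.01/1 = 13.01
n/ν for E = 60.70/3 = 20.23
Smallest n/ν is L → limiting reagent.
n(X) = (2/1) × 13.01 = 26.02 mol
mass = 26.02 × 484.30 = 12600 g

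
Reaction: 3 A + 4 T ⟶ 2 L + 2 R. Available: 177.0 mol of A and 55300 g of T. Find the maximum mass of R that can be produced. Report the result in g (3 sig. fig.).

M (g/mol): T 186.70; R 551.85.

65100 g

n(A) = 177.0 mol
n(T) = 55300 / 186.70 = 296.2 mol
n/ν for A = 177.0/3 = 59.00
n/ν for T = 296.2/4 = 74.05
Smallest n/ν is A → limiting reagent.
n(R) = (2/3) × 177.0 = 118.0 mol
mass = 118.0 × 551.85 = 65120 g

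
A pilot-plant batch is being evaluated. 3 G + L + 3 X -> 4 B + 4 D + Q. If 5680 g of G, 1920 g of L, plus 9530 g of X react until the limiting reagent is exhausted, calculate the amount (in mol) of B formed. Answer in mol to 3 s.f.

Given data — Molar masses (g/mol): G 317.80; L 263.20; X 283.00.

n(G) = 5680 / 317.80 = 17.87 mol
n(L) = 1920 / 263.20 = 7.295 mol
n(X) = 9530 / 283.00 = 33.67 mol
n/ν for G = 17.87/3 = 5.957
n/ν for L = 7.295/1 = 7.295
n/ν for X = 33.67/3 = 11.22
Smallest n/ν is G → limiting reagent.
n(B) = (4/3) × 17.87 = 23.83 mol

23.8 mol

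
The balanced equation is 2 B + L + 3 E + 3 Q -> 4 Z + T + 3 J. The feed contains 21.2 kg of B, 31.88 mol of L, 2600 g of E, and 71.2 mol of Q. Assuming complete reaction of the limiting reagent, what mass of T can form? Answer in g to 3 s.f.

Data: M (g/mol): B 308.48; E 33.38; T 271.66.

n(B) = 21.20×1000 / 308.48 = 68.72 mol
n(L) = 31.88 mol
n(E) = 2600 / 33.38 = 77.89 mol
n(Q) = 71.20 mol
n/ν → B: 34.36, L: 31.88, E: 25.96, Q: 23.73; Q is limiting.
n(T) = (1/3) × 71.20 = 23.73 mol
mass = 23.73 × 271.66 = 6446 g

6450 g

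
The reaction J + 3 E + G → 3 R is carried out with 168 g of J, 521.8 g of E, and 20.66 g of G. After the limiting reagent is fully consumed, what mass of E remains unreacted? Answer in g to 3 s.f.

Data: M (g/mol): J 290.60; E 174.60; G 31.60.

219 g

n(J) = 168.0 / 290.60 = 0.5781 mol
n(E) = 521.8 / 174.60 = 2.989 mol
n(G) = 20.66 / 31.60 = 0.6538 mol
n/ν for J = 0.5781/1 = 0.5781
n/ν for E = 2.989/3 = 0.9963
n/ν for G = 0.6538/1 = 0.6538
Smallest n/ν is J → limiting reagent.
E consumed = (3/1) × 0.5781 = 1.734 mol
E remaining = 2.989 − 1.734 = 1.255 mol
mass = 1.255 × 174.60 = 219.1 g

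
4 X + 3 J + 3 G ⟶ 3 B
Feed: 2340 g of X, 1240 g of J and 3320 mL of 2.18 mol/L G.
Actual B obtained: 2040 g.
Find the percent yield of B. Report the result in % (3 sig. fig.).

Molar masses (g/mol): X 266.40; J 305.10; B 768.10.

65.3 %

n(X) = 2340 / 266.40 = 8.784 mol
n(J) = 1240 / 305.10 = 4.064 mol
n(G) = 2.18 × 3320/1000 = 7.238 mol
n/ν for X = 8.784/4 = 2.196
n/ν for J = 4.064/3 = 1.355
n/ν for G = 7.238/3 = 2.413
Smallest n/ν is J → limiting reagent.
theoretical n(B) = (3/3) × 4.064 = 4.064 mol → 3122 g
% yield = 2040 / 3122 × 100 = 65.34 %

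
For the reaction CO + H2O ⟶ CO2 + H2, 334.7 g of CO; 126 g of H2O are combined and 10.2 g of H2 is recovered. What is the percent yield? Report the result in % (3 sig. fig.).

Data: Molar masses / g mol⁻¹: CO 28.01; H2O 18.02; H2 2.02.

n(CO) = 334.7 / 28.01 = 11.95 mol
n(H2O) = 126.0 / 18.02 = 6.992 mol
n/ν → CO: 11.95, H2O: 6.992; H2O is limiting.
theoretical n(H2) = (1/1) × 6.992 = 6.992 mol → 14.12 g
% yield = 10.2 / 14.12 × 100 = 72.24 %

72.2 %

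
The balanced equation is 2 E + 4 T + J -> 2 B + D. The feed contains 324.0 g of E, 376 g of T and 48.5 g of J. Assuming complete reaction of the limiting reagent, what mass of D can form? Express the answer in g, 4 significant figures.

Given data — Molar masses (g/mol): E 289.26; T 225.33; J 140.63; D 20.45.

7.053 g

n(E) = 324.0 / 289.26 = 1.120 mol
n(T) = 376.0 / 225.33 = 1.669 mol
n(J) = 48.50 / 140.63 = 0.3449 mol
n/ν for E = 1.120/2 = 0.5600
n/ν for T = 1.669/4 = 0.4173
n/ν for J = 0.3449/1 = 0.3449
Smallest n/ν is J → limiting reagent.
n(D) = (1/1) × 0.3449 = 0.3449 mol
mass = 0.3449 × 20.45 = 7.053 g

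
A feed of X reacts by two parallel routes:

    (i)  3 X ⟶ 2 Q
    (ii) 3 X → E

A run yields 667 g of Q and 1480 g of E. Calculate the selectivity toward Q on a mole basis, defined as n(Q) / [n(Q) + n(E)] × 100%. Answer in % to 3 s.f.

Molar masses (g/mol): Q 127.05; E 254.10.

47.4 %

n(Q) = 667 / 127.05 = 5.250 mol
n(E) = 1480 / 254.10 = 5.824 mol
selectivity = 5.250/(5.250+5.824) × 100 = 47.41 %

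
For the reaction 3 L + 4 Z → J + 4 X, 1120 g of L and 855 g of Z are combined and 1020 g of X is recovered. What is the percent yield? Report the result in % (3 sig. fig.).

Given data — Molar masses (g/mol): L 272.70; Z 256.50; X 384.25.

n(L) = 1120 / 272.70 = 4.107 mol
n(Z) = 855.0 / 256.50 = 3.333 mol
n/ν → L: 1.369, Z: 0.8333; Z is limiting.
theoretical n(X) = (4/4) × 3.333 = 3.333 mol → 1281 g
% yield = 1020 / 1281 × 100 = 79.63 %

79.6 %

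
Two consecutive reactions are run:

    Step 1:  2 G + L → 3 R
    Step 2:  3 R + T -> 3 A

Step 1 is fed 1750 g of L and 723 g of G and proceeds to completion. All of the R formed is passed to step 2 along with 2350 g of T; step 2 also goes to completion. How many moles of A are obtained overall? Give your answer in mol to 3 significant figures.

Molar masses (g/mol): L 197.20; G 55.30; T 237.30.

Step 1:
n(L) = 1750 / 197.20 = 8.874 mol
n(G) = 723.0 / 55.30 = 13.07 mol
n/ν for L = 8.874/1 = 8.874
n/ν for G = 13.07/2 = 6.535
Smallest n/ν is G → limiting reagent.
n(R) produced = (3/2) × 13.07 = 19.61 mol
Step 2:
n(R) available = 19.61 mol
n(T) = 2350 / 237.30 = 9.903 mol
n/ν for R = 19.61/3 = 6.537
n/ν for T = 9.903/1 = 9.903
Smallest n/ν is R → limiting reagent.
n(A) = (3/3) × 19.61 = 19.61 mol

19.6 mol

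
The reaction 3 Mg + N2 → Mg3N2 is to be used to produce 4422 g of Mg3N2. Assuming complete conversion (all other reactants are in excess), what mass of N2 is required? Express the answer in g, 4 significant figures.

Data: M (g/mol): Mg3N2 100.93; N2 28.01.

1227 g

n(Mg3N2) = 4422 / 100.93 = 43.81 mol
n(N2) = (1/1) × 43.81 = 43.81 mol
mass = 43.81 × 28.01 = 1227 g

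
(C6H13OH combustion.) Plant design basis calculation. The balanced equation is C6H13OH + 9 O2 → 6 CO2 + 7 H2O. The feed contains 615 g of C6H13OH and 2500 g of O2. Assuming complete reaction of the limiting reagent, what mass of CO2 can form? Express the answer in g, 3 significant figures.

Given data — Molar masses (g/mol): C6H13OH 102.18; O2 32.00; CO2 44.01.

1590 g

n(C6H13OH) = 615.0 / 102.18 = 6.019 mol
n(O2) = 2500 / 32.00 = 78.13 mol
n/ν → C6H13OH: 6.019, O2: 8.681; C6H13OH is limiting.
n(CO2) = (6/1) × 6.019 = 36.11 mol
mass = 36.11 × 44.01 = 1589 g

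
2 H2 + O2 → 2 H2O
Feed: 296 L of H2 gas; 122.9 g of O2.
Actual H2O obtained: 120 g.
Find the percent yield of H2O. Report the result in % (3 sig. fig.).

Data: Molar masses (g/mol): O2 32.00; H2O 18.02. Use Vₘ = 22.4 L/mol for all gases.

86.7 %

n(H2) = 296.0 / 22.4 = 13.21 mol
n(O2) = 122.9 / 32.00 = 3.841 mol
n/ν for H2 = 13.21/2 = 6.605
n/ν for O2 = 3.841/1 = 3.841
Smallest n/ν is O2 → limiting reagent.
theoretical n(H2O) = (2/1) × 3.841 = 7.682 mol → 138.4 g
% yield = 120 / 138.4 × 100 = 86.71 %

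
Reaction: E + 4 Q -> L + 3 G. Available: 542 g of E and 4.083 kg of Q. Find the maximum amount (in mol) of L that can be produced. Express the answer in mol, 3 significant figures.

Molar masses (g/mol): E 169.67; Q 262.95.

3.19 mol

n(E) = 542.0 / 169.67 = 3.194 mol
n(Q) = 4.083×1000 / 262.95 = 15.53 mol
n/ν for E = 3.194/1 = 3.194
n/ν for Q = 15.53/4 = 3.883
Smallest n/ν is E → limiting reagent.
n(L) = (1/1) × 3.194 = 3.194 mol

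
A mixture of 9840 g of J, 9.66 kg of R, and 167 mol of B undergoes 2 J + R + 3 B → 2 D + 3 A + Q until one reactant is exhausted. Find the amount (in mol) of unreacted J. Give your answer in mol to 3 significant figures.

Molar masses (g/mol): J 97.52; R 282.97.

32.6 mol

n(J) = 9840 / 97.52 = 100.9 mol
n(R) = 9.660×1000 / 282.97 = 34.14 mol
n(B) = 167.0 mol
n/ν for J = 100.9/2 = 50.45
n/ν for R = 34.14/1 = 34.14
n/ν for B = 167.0/3 = 55.67
Smallest n/ν is R → limiting reagent.
J consumed = (2/1) × 34.14 = 68.28 mol
J remaining = 100.9 − 68.28 = 32.62 mol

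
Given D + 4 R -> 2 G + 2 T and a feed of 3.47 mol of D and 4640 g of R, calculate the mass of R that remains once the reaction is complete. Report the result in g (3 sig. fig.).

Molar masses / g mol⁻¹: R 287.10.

655 g

n(D) = 3.470 mol
n(R) = 4640 / 287.10 = 16.16 mol
n/ν for D = 3.470/1 = 3.470
n/ν for R = 16.16/4 = 4.040
Smallest n/ν is D → limiting reagent.
R consumed = (4/1) × 3.470 = 13.88 mol
R remaining = 16.16 − 13.88 = 2.280 mol
mass = 2.280 × 287.10 = 654.6 g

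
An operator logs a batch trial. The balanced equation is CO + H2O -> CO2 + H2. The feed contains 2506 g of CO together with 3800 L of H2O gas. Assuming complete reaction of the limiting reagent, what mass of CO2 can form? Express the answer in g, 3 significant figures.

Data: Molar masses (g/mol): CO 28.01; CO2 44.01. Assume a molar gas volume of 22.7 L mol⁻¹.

3940 g

n(CO) = 2506 / 28.01 = 89.47 mol
n(H2O) = 3800 / 22.7 = 167.4 mol
n/ν for CO = 89.47/1 = 89.47
n/ν for H2O = 167.4/1 = 167.4
Smallest n/ν is CO → limiting reagent.
n(CO2) = (1/1) × 89.47 = 89.47 mol
mass = 89.47 × 44.01 = 3938 g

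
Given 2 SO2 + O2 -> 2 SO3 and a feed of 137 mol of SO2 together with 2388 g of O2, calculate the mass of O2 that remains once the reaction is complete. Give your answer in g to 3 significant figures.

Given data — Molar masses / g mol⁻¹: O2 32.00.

n(SO2) = 137.0 mol
n(O2) = 2388 / 32.00 = 74.63 mol
n/ν → SO2: 68.50, O2: 74.63; SO2 is limiting.
O2 consumed = (1/2) × 137.0 = 68.50 mol
O2 remaining = 74.63 − 68.50 = 6.130 mol
mass = 6.130 × 32.00 = 196.2 g

196 g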